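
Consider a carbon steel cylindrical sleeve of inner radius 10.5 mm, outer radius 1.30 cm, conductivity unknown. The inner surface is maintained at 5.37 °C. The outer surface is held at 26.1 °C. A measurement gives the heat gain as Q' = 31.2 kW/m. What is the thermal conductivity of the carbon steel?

k = 51.2 W/m·K

ΣR = ΔT/Q' = |5.37 − 26.1|/31200 = 6.644×10^-4 m·K/W
ln(r₂/r₁)/(2πk) = 6.644×10^-4 ⇒ k = 0.2136/(2π·6.644×10^-4) = 51.2 W/m·K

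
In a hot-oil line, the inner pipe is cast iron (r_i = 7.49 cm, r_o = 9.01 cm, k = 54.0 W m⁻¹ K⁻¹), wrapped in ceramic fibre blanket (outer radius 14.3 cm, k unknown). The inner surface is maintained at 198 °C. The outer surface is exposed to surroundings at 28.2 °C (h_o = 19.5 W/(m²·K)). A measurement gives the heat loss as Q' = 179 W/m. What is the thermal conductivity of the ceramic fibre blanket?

ΣR = ΔT/Q' = |198 − 28.2|/179 = 0.9486 m·K/W
Known resistances:
  R'_cast iron = ln(0.0901/0.0749)/(2πk) = 0.1848/(2π·54.0) = 5.446×10^-4 m·K/W
  R'_conv,out = 1/(2πr h) = 1/(2π·0.143·19.5) = 0.05708 m·K/W
R_ceramic fibre blanket = ΣR − ΣR_known = 0.9486 − 0.05762 = 0.8910 m·K/W
ln(r₂/r₁)/(2πk) = 0.8910 ⇒ k = 0.4619/(2π·0.8910) = 0.0825 W/m·K

k = 0.0825 W/m·K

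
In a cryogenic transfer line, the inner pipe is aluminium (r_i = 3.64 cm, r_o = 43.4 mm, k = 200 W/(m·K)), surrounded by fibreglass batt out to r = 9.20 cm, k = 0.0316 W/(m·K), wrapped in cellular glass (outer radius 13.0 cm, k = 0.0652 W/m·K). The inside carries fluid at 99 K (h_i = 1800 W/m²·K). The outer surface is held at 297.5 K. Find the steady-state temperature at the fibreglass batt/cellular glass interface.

T = 261.3 K

Resistance network (inner→outer):
  R'_conv,in = 1/(2πr h) = 1/(2π·0.0364·1800) = 0.002429 m·K/W
  R'_aluminium = ln(0.0434/0.0364)/(2πk) = 0.1759/(2π·200) = 1.400×10^-4 m·K/W
  R'_fibreglass batt = ln(0.0920/0.0434)/(2πk) = 0.7513/(2π·0.0316) = 3.784 m·K/W
  R'_cellular glass = ln(0.130/0.0920)/(2πk) = 0.3457/(2π·0.0652) = 0.8440 m·K/W
ΣR = 0.002429 + 1.400×10^-4 + 3.784 + 0.8440 = 4.631 m·K/W
Q' = ΔT/ΣR = (99 K − 297.5 K)/4.631 = -42.86 W/m
From the inner boundary to the fibreglass batt/cellular glass interface, ΣR_partial = 3.787 m·K/W.
T_interface = T_in − Q'·ΣR_partial = 99 K − (-42.86)(3.787) = 261.3 K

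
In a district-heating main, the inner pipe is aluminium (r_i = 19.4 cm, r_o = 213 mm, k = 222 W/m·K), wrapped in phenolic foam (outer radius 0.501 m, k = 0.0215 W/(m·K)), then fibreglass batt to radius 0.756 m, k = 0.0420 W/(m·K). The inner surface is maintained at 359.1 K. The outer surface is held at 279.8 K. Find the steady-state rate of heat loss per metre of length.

Q' = 10.0 W/m

Treat each layer as a resistance in series:
  R'_aluminium = ln(0.213/0.194)/(2πk) = 0.09343/(2π·222) = 6.698×10^-5 m·K/W
  R'_phenolic foam = ln(0.501/0.213)/(2πk) = 0.8553/(2π·0.0215) = 6.332 m·K/W
  R'_fibreglass batt = ln(0.756/0.501)/(2πk) = 0.4114/(2π·0.0420) = 1.559 m·K/W
ΣR = 6.698×10^-5 + 6.332 + 1.559 = 7.891 m·K/W
Q' = ΔT/ΣR = (359.1 K − 279.8 K)/7.891 = 10.0 W/m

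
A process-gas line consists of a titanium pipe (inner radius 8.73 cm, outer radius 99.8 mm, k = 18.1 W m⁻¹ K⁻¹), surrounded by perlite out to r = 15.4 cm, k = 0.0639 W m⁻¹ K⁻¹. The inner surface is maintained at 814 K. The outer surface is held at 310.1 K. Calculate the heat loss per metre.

Series thermal resistances, inner to outer:
  R'_titanium = ln(0.0998/0.0873)/(2πk) = 0.1338/(2π·18.1) = 0.001177 m·K/W
  R'_perlite = ln(0.154/0.0998)/(2πk) = 0.4338/(2π·0.0639) = 1.080 m·K/W
ΣR = 0.001177 + 1.080 = 1.081 m·K/W
Q' = ΔT/ΣR = (814 K − 310.1 K)/1.081 = 466 W/m

Q' = 466 W/m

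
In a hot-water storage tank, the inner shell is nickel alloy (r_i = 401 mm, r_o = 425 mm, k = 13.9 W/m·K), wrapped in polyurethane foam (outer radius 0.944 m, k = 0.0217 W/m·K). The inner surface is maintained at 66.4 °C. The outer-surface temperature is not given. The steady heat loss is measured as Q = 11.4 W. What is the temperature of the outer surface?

Sum the resistances:
  R_nickel alloy = (1/0.401 − 1/0.425)/(4πk) = 0.1408/(4π·13.9) = 8.062×10^-4 K/W
  R_polyurethane foam = (1/0.425 − 1/0.944)/(4πk) = 1.294/(4π·0.0217) = 4.744 K/W
ΣR = 4.745 K/W
ΔT = Q·ΣR = 11.4 × 4.745 = 54.09 K
Heat flows outward, so T_out = T_in − ΔT = 66.4 − 54.09 = 12.3 °C

T_out = 12.3 °C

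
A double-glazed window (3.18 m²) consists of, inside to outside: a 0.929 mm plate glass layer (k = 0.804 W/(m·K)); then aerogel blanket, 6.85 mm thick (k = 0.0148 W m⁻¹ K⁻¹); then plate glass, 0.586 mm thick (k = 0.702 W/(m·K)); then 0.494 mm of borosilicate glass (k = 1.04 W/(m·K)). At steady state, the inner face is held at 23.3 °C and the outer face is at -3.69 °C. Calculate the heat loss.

Resistance network (inner→outer):
  R_plate glass = L/(kA) = 9.29×10^-4/(0.804·3.18) = 3.634×10^-4 K/W
  R_aerogel blanket = L/(kA) = 0.00685/(0.0148·3.18) = 0.1455 K/W
  R_plate glass = L/(kA) = 5.86×10^-4/(0.702·3.18) = 2.625×10^-4 K/W
  R_borosilicate glass = L/(kA) = 4.94×10^-4/(1.04·3.18) = 1.494×10^-4 K/W
ΣR = 3.634×10^-4 + 0.1455 + 2.625×10^-4 + 1.494×10^-4 = 0.1463 K/W
Q = ΔT/ΣR = (23.3 °C − -3.69 °C)/0.1463 = 184 W

Q = 184 W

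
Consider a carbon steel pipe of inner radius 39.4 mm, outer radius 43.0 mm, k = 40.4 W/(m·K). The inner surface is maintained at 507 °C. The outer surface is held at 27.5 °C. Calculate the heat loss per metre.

Q' = 2πk·ΔT/ln(r₂/r₁) = 2π × 40.4 × 479.5 / ln(0.0430/0.0394) = 1.39×10^6 W/m

Q' = 1390 kW/m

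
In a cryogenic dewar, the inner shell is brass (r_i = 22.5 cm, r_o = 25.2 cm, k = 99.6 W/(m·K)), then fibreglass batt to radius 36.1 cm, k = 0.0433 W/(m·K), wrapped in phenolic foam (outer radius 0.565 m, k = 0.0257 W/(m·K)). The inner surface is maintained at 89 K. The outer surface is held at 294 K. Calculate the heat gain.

Series thermal resistances, inner to outer:
  R_brass = (1/0.225 − 1/0.252)/(4πk) = 0.4762/(4π·99.6) = 3.805×10^-4 K/W
  R_fibreglass batt = (1/0.252 − 1/0.361)/(4πk) = 1.198/(4π·0.0433) = 2.202 K/W
  R_phenolic foam = (1/0.361 − 1/0.565)/(4πk) = 1.000/(4π·0.0257) = 3.097 K/W
ΣR = 3.805×10^-4 + 2.202 + 3.097 = 5.299 K/W
Q = ΔT/ΣR = (89 K − 294 K)/5.299 = -38.7 W
(Negative Q ⇒ heat flows inward; heat gain = 38.7 W.)

Q = 38.7 W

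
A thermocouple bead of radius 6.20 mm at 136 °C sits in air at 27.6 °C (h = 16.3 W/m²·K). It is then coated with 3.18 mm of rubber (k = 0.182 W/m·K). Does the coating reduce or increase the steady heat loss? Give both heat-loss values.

increases: 0.854 → 1.37 W

Critical radius for a sphere: r_cr = 2k/h = 0.0223 m = 2.23 cm.
Outer radius after coating: r₂ = 0.00620 + 0.00318 = 0.00938 m.
Since r₁ < r_cr and r₂ ≤ r_cr, the coating moves toward the maximum at r_cr — heat loss rises.
Bare: R = 1/(4πr₁²h) = 127.0 K/W; Q = 108.4/127.0 = 0.854 W.
Coated: R = R_cond + R_conv = 79.40 K/W; Q = 108.4/79.40 = 1.37 W.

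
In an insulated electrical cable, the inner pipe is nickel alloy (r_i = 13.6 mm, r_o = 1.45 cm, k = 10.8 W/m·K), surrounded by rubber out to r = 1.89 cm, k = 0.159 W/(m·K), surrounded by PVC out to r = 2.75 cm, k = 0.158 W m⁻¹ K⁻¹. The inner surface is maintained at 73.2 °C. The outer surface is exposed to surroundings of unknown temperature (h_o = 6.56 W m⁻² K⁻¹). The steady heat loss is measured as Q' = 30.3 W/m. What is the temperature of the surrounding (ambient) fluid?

Series resistances:
  R'_nickel alloy = ln(0.0145/0.0136)/(2πk) = 0.06408/(2π·10.8) = 9.443×10^-4 m·K/W
  R'_rubber = ln(0.0189/0.0145)/(2πk) = 0.2650/(2π·0.159) = 0.2653 m·K/W
  R'_PVC = ln(0.0275/0.0189)/(2πk) = 0.3750/(2π·0.158) = 0.3778 m·K/W
  R'_conv,out = 1/(2πr h) = 1/(2π·0.0275·6.56) = 0.8822 m·K/W
ΣR = 1.526 m·K/W
ΔT = Q'·ΣR = 30.3 × 1.526 = 46.24 K
Heat flows outward, so T_out = T_in − ΔT = 73.2 − 46.24 = 27.0 °C

T_out = 27.0 °C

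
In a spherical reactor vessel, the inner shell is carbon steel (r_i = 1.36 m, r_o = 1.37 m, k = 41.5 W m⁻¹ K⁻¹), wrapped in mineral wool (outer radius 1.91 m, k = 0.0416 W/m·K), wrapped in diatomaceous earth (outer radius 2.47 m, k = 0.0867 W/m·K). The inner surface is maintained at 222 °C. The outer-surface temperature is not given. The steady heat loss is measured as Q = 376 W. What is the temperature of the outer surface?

T_out = 32.6 °C

Sum the resistances:
  R_carbon steel = (1/1.36 − 1/1.37)/(4πk) = 0.005367/(4π·41.5) = 1.029×10^-5 K/W
  R_mineral wool = (1/1.37 − 1/1.91)/(4πk) = 0.2064/(4π·0.0416) = 0.3948 K/W
  R_diatomaceous earth = (1/1.91 − 1/2.47)/(4πk) = 0.1187/(4π·0.0867) = 0.1090 K/W
ΣR = 0.5037 K/W
ΔT = Q·ΣR = 376 × 0.5037 = 189.4 K
Heat flows outward, so T_out = T_in − ΔT = 222 − 189.4 = 32.6 °C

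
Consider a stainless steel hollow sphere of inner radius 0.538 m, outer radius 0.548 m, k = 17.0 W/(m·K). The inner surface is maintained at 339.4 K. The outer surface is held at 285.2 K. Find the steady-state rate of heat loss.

Q = 3.41×10^5 W

Q = 4πk·ΔT/(1/r₁ − 1/r₂) = 4π × 17.0 × 54.2 / (1/0.538 − 1/0.548) = 3.41×10^5 W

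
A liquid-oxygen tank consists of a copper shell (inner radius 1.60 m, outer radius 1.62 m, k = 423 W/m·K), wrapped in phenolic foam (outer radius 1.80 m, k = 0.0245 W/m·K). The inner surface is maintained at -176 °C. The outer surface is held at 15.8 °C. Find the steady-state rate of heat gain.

Q = 957 W

Resistance network (inner→outer):
  R_copper = (1/1.60 − 1/1.62)/(4πk) = 0.007716/(4π·423) = 1.452×10^-6 K/W
  R_phenolic foam = (1/1.62 − 1/1.80)/(4πk) = 0.06173/(4π·0.0245) = 0.2005 K/W
ΣR = 1.452×10^-6 + 0.2005 = 0.2005 K/W
Q = ΔT/ΣR = (-176 °C − 15.8 °C)/0.2005 = -957 W
(Negative Q ⇒ heat flows inward; heat gain = 957 W.)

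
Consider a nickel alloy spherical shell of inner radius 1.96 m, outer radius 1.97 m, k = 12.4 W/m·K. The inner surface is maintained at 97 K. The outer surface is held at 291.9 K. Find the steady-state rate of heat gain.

Q = 1.17×10^7 W

Q = 4πk·ΔT/(1/r₁ − 1/r₂) = 4π × 12.4 × 194.9 / (1/1.96 − 1/1.97) = 1.17×10^7 W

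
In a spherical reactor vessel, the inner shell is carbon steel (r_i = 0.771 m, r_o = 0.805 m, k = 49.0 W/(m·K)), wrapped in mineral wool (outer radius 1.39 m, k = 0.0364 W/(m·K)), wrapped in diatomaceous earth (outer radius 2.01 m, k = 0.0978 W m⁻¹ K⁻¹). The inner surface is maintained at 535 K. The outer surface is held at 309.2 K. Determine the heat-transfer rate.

Q = 171 W

Series thermal resistances, inner to outer:
  R_carbon steel = (1/0.771 − 1/0.805)/(4πk) = 0.05478/(4π·49.0) = 8.897×10^-5 K/W
  R_mineral wool = (1/0.805 − 1/1.39)/(4πk) = 0.5228/(4π·0.0364) = 1.143 K/W
  R_diatomaceous earth = (1/1.39 − 1/2.01)/(4πk) = 0.2219/(4π·0.0978) = 0.1806 K/W
ΣR = 8.897×10^-5 + 1.143 + 0.1806 = 1.324 K/W
Q = ΔT/ΣR = (535 K − 309.2 K)/1.324 = 171 W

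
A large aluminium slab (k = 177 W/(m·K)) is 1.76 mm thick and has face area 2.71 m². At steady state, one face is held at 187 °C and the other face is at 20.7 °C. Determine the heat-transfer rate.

Q = 45300 kW

Q = kA·ΔT/L = 177 × 2.71 × |187 °C − 20.7 °C| / 0.00176 = 4.53×10^7 W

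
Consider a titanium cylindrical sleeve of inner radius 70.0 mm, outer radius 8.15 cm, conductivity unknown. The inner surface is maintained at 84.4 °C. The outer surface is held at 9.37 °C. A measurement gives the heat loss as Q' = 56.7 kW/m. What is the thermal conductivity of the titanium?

ΣR = ΔT/Q' = |84.4 − 9.37|/56700 = 0.001323 m·K/W
ln(r₂/r₁)/(2πk) = 0.001323 ⇒ k = 0.1521/(2π·0.001323) = 18.3 W/m·K

k = 18.3 W/m·K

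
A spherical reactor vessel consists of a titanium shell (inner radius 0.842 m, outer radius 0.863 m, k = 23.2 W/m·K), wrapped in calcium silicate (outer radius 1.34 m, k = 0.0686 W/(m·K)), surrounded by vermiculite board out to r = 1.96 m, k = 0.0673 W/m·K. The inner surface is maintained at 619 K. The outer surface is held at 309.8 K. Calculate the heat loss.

Resistance network (inner→outer):
  R_titanium = (1/0.842 − 1/0.863)/(4πk) = 0.02890/(4π·23.2) = 9.913×10^-5 K/W
  R_calcium silicate = (1/0.863 − 1/1.34)/(4πk) = 0.4125/(4π·0.0686) = 0.4785 K/W
  R_vermiculite board = (1/1.34 − 1/1.96)/(4πk) = 0.2361/(4π·0.0673) = 0.2791 K/W
ΣR = 9.913×10^-5 + 0.4785 + 0.2791 = 0.7577 K/W
Q = ΔT/ΣR = (619 K − 309.8 K)/0.7577 = 408 W

Q = 408 W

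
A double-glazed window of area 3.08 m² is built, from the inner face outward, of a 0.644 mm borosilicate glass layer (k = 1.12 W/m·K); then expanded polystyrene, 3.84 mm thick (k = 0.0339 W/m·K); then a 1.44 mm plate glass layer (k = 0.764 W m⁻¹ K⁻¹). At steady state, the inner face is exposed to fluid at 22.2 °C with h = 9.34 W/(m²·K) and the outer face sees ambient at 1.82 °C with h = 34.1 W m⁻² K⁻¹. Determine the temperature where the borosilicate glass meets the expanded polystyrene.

Treat each layer as a resistance in series:
  R_conv,in = 1/(hA) = 1/(9.34·3.08) = 0.03476 K/W
  R_borosilicate glass = L/(kA) = 6.44×10^-4/(1.12·3.08) = 1.867×10^-4 K/W
  R_expanded polystyrene = L/(kA) = 0.00384/(0.0339·3.08) = 0.03678 K/W
  R_plate glass = L/(kA) = 0.00144/(0.764·3.08) = 6.120×10^-4 K/W
  R_conv,out = 1/(hA) = 1/(34.1·3.08) = 0.009521 K/W
ΣR = 0.03476 + 1.867×10^-4 + 0.03678 + 6.120×10^-4 + 0.009521 = 0.08186 K/W
Q = ΔT/ΣR = (22.2 °C − 1.82 °C)/0.08186 = 249.0 W
From the inner boundary to the borosilicate glass/expanded polystyrene interface, ΣR_partial = 0.03495 K/W.
T_interface = T_in − Q·ΣR_partial = 22.2 °C − (249.0)(0.03495) = 13.5 °C

T = 13.5 °C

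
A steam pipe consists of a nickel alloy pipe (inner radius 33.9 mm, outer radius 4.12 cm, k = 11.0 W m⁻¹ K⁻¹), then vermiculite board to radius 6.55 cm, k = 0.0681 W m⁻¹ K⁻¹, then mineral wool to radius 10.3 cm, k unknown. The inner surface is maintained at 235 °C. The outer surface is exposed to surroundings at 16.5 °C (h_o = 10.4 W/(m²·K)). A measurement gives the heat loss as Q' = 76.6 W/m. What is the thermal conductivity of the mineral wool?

ΣR = ΔT/Q' = |235 − 16.5|/76.6 = 2.852 m·K/W
Known resistances:
  R'_nickel alloy = ln(0.0412/0.0339)/(2πk) = 0.1950/(2π·11.0) = 0.002822 m·K/W
  R'_vermiculite board = ln(0.0655/0.0412)/(2πk) = 0.4636/(2π·0.0681) = 1.083 m·K/W
  R'_conv,out = 1/(2πr h) = 1/(2π·0.103·10.4) = 0.1486 m·K/W
R_mineral wool = ΣR − ΣR_known = 2.852 − 1.234 = 1.618 m·K/W
ln(r₂/r₁)/(2πk) = 1.618 ⇒ k = 0.4527/(2π·1.618) = 0.0445 W/m·K

k = 0.0445 W/m·K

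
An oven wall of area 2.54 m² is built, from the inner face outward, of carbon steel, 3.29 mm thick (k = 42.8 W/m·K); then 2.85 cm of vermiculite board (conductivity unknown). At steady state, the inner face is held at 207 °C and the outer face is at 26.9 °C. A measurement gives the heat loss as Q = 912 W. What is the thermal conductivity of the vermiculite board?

k = 0.0568 W/m·K

ΣR = ΔT/Q = |207 − 26.9|/912 = 0.1975 K/W
Known resistances:
  R_carbon steel = L/(kA) = 0.00329/(42.8·2.54) = 3.026×10^-5 K/W
R_vermiculite board = ΣR − ΣR_known = 0.1975 − 3.026×10^-5 = 0.1975 K/W
L/(kA) = 0.1975 ⇒ k = 0.0285/(0.1975·2.54) = 0.0568 W/m·K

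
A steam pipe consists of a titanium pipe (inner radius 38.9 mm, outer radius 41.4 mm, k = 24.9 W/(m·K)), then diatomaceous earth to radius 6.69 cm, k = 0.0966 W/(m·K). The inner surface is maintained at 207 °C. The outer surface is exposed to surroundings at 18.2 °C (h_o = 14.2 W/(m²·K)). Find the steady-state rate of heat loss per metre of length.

Q' = 197 W/m

Treat each layer as a resistance in series:
  R'_titanium = ln(0.0414/0.0389)/(2πk) = 0.06229/(2π·24.9) = 3.981×10^-4 m·K/W
  R'_diatomaceous earth = ln(0.0669/0.0414)/(2πk) = 0.4799/(2π·0.0966) = 0.7907 m·K/W
  R'_conv,out = 1/(2πr h) = 1/(2π·0.0669·14.2) = 0.1675 m·K/W
ΣR = 3.981×10^-4 + 0.7907 + 0.1675 = 0.9586 m·K/W
Q' = ΔT/ΣR = (207 °C − 18.2 °C)/0.9586 = 197 W/m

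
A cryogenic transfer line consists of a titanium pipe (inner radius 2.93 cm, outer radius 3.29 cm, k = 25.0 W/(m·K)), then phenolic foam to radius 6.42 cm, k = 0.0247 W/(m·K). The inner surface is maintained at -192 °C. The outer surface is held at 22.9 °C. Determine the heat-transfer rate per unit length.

Resistance network (inner→outer):
  R'_titanium = ln(0.0329/0.0293)/(2πk) = 0.1159/(2π·25.0) = 7.377×10^-4 m·K/W
  R'_phenolic foam = ln(0.0642/0.0329)/(2πk) = 0.6685/(2π·0.0247) = 4.308 m·K/W
ΣR = 7.377×10^-4 + 4.308 = 4.309 m·K/W
Q' = ΔT/ΣR = (-192 °C − 22.9 °C)/4.309 = -49.9 W/m
(Negative Q' ⇒ heat flows inward; heat gain = 49.9 W/m.)

Q' = 49.9 W/m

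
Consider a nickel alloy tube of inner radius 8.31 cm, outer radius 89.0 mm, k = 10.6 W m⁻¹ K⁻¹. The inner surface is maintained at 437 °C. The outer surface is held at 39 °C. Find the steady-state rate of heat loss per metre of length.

Q' = 386 kW/m

Q' = 2πk·ΔT/ln(r₂/r₁) = 2π × 10.6 × 398 / ln(0.0890/0.0831) = 3.86×10^5 W/m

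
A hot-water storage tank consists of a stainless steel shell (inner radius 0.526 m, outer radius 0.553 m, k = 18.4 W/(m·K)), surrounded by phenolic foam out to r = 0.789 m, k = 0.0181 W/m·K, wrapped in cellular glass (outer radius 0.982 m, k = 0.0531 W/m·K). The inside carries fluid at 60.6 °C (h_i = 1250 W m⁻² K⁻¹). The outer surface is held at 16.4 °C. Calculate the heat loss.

Q = 16.1 W

Treat each layer as a resistance in series:
  R_conv,in = 1/(4πr²h) = 1/(4π·0.526²·1250) = 2.301×10^-4 K/W
  R_stainless steel = (1/0.526 − 1/0.553)/(4πk) = 0.09282/(4π·18.4) = 4.014×10^-4 K/W
  R_phenolic foam = (1/0.553 − 1/0.789)/(4πk) = 0.5409/(4π·0.0181) = 2.378 K/W
  R_cellular glass = (1/0.789 − 1/0.982)/(4πk) = 0.2491/(4π·0.0531) = 0.3733 K/W
ΣR = 2.301×10^-4 + 4.014×10^-4 + 2.378 + 0.3733 = 2.752 K/W
Q = ΔT/ΣR = (60.6 °C − 16.4 °C)/2.752 = 16.1 W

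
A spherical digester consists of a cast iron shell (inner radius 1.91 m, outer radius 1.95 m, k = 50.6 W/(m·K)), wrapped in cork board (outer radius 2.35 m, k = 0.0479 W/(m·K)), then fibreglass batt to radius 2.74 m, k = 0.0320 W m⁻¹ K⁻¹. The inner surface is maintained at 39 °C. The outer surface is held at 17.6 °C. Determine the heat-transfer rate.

Treat each layer as a resistance in series:
  R_cast iron = (1/1.91 − 1/1.95)/(4πk) = 0.01074/(4π·50.6) = 1.689×10^-5 K/W
  R_cork board = (1/1.95 − 1/2.35)/(4πk) = 0.08729/(4π·0.0479) = 0.1450 K/W
  R_fibreglass batt = (1/2.35 − 1/2.74)/(4πk) = 0.06057/(4π·0.0320) = 0.1506 K/W
ΣR = 1.689×10^-5 + 0.1450 + 0.1506 = 0.2956 K/W
Q = ΔT/ΣR = (39 °C − 17.6 °C)/0.2956 = 72.4 W

Q = 72.4 W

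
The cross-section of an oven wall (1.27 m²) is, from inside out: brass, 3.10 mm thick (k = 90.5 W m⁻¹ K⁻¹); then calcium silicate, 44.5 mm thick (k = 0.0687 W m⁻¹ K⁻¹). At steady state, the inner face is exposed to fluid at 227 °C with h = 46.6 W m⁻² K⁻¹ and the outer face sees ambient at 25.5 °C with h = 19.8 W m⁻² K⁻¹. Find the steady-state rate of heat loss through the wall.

Series thermal resistances, inner to outer:
  R_conv,in = 1/(hA) = 1/(46.6·1.27) = 0.01690 K/W
  R_brass = L/(kA) = 0.00310/(90.5·1.27) = 2.697×10^-5 K/W
  R_calcium silicate = L/(kA) = 0.0445/(0.0687·1.27) = 0.5100 K/W
  R_conv,out = 1/(hA) = 1/(19.8·1.27) = 0.03977 K/W
ΣR = 0.01690 + 2.697×10^-5 + 0.5100 + 0.03977 = 0.5667 K/W
Q = ΔT/ΣR = (227 °C − 25.5 °C)/0.5667 = 356 W

Q = 356 W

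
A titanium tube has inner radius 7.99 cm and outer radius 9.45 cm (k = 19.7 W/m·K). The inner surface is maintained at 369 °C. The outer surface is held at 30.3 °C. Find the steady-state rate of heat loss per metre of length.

Q' = 250 kW/m

Q' = 2πk·ΔT/ln(r₂/r₁) = 2π × 19.7 × 338.7 / ln(0.0945/0.0799) = 2.50×10^5 W/m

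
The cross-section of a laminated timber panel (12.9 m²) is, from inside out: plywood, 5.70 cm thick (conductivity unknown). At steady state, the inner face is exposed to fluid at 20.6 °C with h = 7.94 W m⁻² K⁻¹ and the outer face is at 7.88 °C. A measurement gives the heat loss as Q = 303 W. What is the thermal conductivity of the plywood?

ΣR = ΔT/Q = |20.6 − 7.88|/303 = 0.04198 K/W
Known resistances:
  R_conv,in = 1/(hA) = 1/(7.94·12.9) = 0.009763 K/W
R_plywood = ΣR − ΣR_known = 0.04198 − 0.009763 = 0.03222 K/W
L/(kA) = 0.03222 ⇒ k = 0.0570/(0.03222·12.9) = 0.137 W/m·K

k = 0.137 W/m·K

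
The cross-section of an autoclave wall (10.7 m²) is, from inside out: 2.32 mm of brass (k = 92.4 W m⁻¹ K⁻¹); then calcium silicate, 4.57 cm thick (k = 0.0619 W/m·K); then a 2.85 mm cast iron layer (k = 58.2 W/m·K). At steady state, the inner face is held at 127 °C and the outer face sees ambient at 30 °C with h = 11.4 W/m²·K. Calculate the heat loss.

Q = 1260 W

Treat each layer as a resistance in series:
  R_brass = L/(kA) = 0.00232/(92.4·10.7) = 2.347×10^-6 K/W
  R_calcium silicate = L/(kA) = 0.0457/(0.0619·10.7) = 0.06900 K/W
  R_cast iron = L/(kA) = 0.00285/(58.2·10.7) = 4.577×10^-6 K/W
  R_conv,out = 1/(hA) = 1/(11.4·10.7) = 0.008198 K/W
ΣR = 2.347×10^-6 + 0.06900 + 4.577×10^-6 + 0.008198 = 0.07720 K/W
Q = ΔT/ΣR = (127 °C − 30 °C)/0.07720 = 1260 W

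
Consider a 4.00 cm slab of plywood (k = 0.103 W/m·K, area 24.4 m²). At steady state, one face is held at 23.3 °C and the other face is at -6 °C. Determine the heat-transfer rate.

Q = kA·ΔT/L = 0.103 × 24.4 × |23.3 °C − -6 °C| / 0.0400 = 1840 W

Q = 1840 W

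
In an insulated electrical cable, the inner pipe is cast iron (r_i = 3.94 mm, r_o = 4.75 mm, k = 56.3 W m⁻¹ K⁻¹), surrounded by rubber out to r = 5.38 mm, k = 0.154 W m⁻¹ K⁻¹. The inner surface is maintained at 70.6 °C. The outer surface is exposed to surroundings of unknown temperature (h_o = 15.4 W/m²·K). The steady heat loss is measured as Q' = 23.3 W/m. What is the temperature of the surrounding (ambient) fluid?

T_out = 22.8 °C

Sum the resistances:
  R'_cast iron = ln(0.00475/0.00394)/(2πk) = 0.1870/(2π·56.3) = 5.285×10^-4 m·K/W
  R'_rubber = ln(0.00538/0.00475)/(2πk) = 0.1245/(2π·0.154) = 0.1287 m·K/W
  R'_conv,out = 1/(2πr h) = 1/(2π·0.00538·15.4) = 1.921 m·K/W
ΣR = 2.050 m·K/W
ΔT = Q'·ΣR = 23.3 × 2.050 = 47.77 K
Heat flows outward, so T_out = T_in − ΔT = 70.6 − 47.77 = 22.8 °C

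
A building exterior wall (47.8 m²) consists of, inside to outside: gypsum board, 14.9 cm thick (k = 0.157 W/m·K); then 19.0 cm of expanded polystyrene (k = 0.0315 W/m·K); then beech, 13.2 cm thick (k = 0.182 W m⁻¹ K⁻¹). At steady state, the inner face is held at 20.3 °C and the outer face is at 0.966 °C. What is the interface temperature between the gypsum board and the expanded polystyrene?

T = 17.9 °C

Series thermal resistances, inner to outer:
  R_gypsum board = L/(kA) = 0.149/(0.157·47.8) = 0.01985 K/W
  R_expanded polystyrene = L/(kA) = 0.190/(0.0315·47.8) = 0.1262 K/W
  R_beech = L/(kA) = 0.132/(0.182·47.8) = 0.01517 K/W
ΣR = 0.01985 + 0.1262 + 0.01517 = 0.1612 K/W
Q = ΔT/ΣR = (20.3 °C − 0.966 °C)/0.1612 = 119.9 W
From the inner boundary to the gypsum board/expanded polystyrene interface, ΣR_partial = 0.01985 K/W.
T_interface = T_in − Q·ΣR_partial = 20.3 °C − (119.9)(0.01985) = 17.9 °C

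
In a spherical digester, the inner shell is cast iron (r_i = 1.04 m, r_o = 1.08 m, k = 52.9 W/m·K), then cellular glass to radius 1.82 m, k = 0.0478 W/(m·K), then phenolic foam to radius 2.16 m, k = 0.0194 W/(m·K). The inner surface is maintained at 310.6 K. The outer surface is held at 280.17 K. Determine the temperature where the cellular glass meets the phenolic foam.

Treat each layer as a resistance in series:
  R_cast iron = (1/1.04 − 1/1.08)/(4πk) = 0.03561/(4π·52.9) = 5.357×10^-5 K/W
  R_cellular glass = (1/1.08 − 1/1.82)/(4πk) = 0.3765/(4π·0.0478) = 0.6268 K/W
  R_phenolic foam = (1/1.82 − 1/2.16)/(4πk) = 0.08649/(4π·0.0194) = 0.3548 K/W
ΣR = 5.357×10^-5 + 0.6268 + 0.3548 = 0.9817 K/W
Q = ΔT/ΣR = (310.6 K − 280.17 K)/0.9817 = 31.00 W
From the inner boundary to the cellular glass/phenolic foam interface, ΣR_partial = 0.6269 K/W.
T_interface = T_in − Q·ΣR_partial = 310.6 K − (31.00)(0.6269) = 291.2 K

T = 291.2 K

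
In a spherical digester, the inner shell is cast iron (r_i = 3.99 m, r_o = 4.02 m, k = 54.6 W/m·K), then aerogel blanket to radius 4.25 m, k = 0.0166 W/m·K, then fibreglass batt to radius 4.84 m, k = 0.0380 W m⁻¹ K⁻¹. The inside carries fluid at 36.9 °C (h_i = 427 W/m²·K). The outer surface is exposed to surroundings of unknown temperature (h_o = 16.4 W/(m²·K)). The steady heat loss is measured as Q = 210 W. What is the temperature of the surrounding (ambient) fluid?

T_out = 10.7 °C

Series resistances:
  R_conv,in = 1/(4πr²h) = 1/(4π·3.99²·427) = 1.171×10^-5 K/W
  R_cast iron = (1/3.99 − 1/4.02)/(4πk) = 0.001870/(4π·54.6) = 2.726×10^-6 K/W
  R_aerogel blanket = (1/4.02 − 1/4.25)/(4πk) = 0.01346/(4π·0.0166) = 0.06453 K/W
  R_fibreglass batt = (1/4.25 − 1/4.84)/(4πk) = 0.02868/(4π·0.0380) = 0.06007 K/W
  R_conv,out = 1/(4πr²h) = 1/(4π·4.84²·16.4) = 2.071×10^-4 K/W
ΣR = 0.1248 K/W
ΔT = Q·ΣR = 210 × 0.1248 = 26.21 K
Heat flows outward, so T_out = T_in − ΔT = 36.9 − 26.21 = 10.7 °C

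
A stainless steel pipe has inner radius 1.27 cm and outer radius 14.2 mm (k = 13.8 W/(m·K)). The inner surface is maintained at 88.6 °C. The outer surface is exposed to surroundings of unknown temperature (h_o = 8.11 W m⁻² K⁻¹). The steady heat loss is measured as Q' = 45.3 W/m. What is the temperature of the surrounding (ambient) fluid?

T_out = 25.9 °C

Series resistances:
  R'_stainless steel = ln(0.0142/0.0127)/(2πk) = 0.1116/(2π·13.8) = 0.001288 m·K/W
  R'_conv,out = 1/(2πr h) = 1/(2π·0.0142·8.11) = 1.382 m·K/W
ΣR = 1.383 m·K/W
ΔT = Q'·ΣR = 45.3 × 1.383 = 62.65 K
Heat flows outward, so T_out = T_in − ΔT = 88.6 − 62.65 = 25.9 °C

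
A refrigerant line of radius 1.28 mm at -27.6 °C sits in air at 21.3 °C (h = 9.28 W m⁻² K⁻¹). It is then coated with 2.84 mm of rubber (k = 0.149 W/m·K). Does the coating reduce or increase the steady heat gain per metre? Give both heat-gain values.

Critical radius for a cylinder: r_cr = k/h = 0.0161 m = 1.61 cm.
Outer radius after coating: r₂ = 0.00128 + 0.00284 = 0.00412 m.
Since r₁ < r_cr and r₂ ≤ r_cr, the coating moves toward the maximum at r_cr — heat gain rises.
Bare: R = 1/(2πr₁h) = 13.40 m·K/W; Q = 48.9/13.40 = 3.65 W/m.
Coated: R = R_cond + R_conv = 5.411 m·K/W; Q = 48.9/5.411 = 9.04 W/m.

increases: 3.65 → 9.04 W/m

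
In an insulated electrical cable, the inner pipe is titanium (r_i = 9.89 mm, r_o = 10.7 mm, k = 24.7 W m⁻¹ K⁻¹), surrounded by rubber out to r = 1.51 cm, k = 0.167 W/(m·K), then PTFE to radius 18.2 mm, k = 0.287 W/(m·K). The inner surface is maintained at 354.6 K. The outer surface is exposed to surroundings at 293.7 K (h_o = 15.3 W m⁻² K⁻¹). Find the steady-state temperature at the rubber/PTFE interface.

T = 334.7 K

Series thermal resistances, inner to outer:
  R'_titanium = ln(0.0107/0.00989)/(2πk) = 0.07872/(2π·24.7) = 5.072×10^-4 m·K/W
  R'_rubber = ln(0.0151/0.0107)/(2πk) = 0.3445/(2π·0.167) = 0.3283 m·K/W
  R'_PTFE = ln(0.0182/0.0151)/(2πk) = 0.1867/(2π·0.287) = 0.1035 m·K/W
  R'_conv,out = 1/(2πr h) = 1/(2π·0.0182·15.3) = 0.5716 m·K/W
ΣR = 5.072×10^-4 + 0.3283 + 0.1035 + 0.5716 = 1.004 m·K/W
Q' = ΔT/ΣR = (354.6 K − 293.7 K)/1.004 = 60.66 W/m
From the inner boundary to the rubber/PTFE interface, ΣR_partial = 0.3288 m·K/W.
T_interface = T_in − Q'·ΣR_partial = 354.6 K − (60.66)(0.3288) = 334.7 K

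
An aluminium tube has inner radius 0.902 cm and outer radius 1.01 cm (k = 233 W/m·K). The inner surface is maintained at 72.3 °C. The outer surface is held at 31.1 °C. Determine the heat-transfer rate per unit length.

Q' = 533 kW/m

Q' = 2πk·ΔT/ln(r₂/r₁) = 2π × 233 × 41.2 / ln(0.0101/0.00902) = 5.33×10^5 W/m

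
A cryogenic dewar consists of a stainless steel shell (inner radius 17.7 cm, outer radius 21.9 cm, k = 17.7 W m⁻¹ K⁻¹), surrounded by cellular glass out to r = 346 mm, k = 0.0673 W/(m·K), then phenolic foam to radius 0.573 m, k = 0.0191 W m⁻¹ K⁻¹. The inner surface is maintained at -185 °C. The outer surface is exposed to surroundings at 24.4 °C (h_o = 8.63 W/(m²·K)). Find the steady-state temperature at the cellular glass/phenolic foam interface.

T = -124 °C

Treat each layer as a resistance in series:
  R_stainless steel = (1/0.177 − 1/0.219)/(4πk) = 1.084/(4π·17.7) = 0.004871 K/W
  R_cellular glass = (1/0.219 − 1/0.346)/(4πk) = 1.676/(4π·0.0673) = 1.982 K/W
  R_phenolic foam = (1/0.346 − 1/0.573)/(4πk) = 1.145/(4π·0.0191) = 4.770 K/W
  R_conv,out = 1/(4πr²h) = 1/(4π·0.573²·8.63) = 0.02808 K/W
ΣR = 0.004871 + 1.982 + 4.770 + 0.02808 = 6.785 K/W
Q = ΔT/ΣR = (-185 °C − 24.4 °C)/6.785 = -30.86 W
From the inner boundary to the cellular glass/phenolic foam interface, ΣR_partial = 1.987 K/W.
T_interface = T_in − Q·ΣR_partial = -185 °C − (-30.86)(1.987) = -124 °C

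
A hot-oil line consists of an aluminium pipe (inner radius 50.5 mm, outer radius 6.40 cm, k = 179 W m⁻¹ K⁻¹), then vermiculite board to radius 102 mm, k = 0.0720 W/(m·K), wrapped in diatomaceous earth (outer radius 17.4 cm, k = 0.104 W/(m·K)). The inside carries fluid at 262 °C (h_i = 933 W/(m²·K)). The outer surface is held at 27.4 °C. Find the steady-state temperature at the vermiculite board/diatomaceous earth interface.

T = 131 °C

Resistance network (inner→outer):
  R'_conv,in = 1/(2πr h) = 1/(2π·0.0505·933) = 0.003378 m·K/W
  R'_aluminium = ln(0.0640/0.0505)/(2πk) = 0.2369/(2π·179) = 2.106×10^-4 m·K/W
  R'_vermiculite board = ln(0.102/0.0640)/(2πk) = 0.4661/(2π·0.0720) = 1.030 m·K/W
  R'_diatomaceous earth = ln(0.174/0.102)/(2πk) = 0.5341/(2π·0.104) = 0.8173 m·K/W
ΣR = 0.003378 + 2.106×10^-4 + 1.030 + 0.8173 = 1.851 m·K/W
Q' = ΔT/ΣR = (262 °C − 27.4 °C)/1.851 = 126.7 W/m
From the inner boundary to the vermiculite board/diatomaceous earth interface, ΣR_partial = 1.034 m·K/W.
T_interface = T_in − Q'·ΣR_partial = 262 °C − (126.7)(1.034) = 131 °C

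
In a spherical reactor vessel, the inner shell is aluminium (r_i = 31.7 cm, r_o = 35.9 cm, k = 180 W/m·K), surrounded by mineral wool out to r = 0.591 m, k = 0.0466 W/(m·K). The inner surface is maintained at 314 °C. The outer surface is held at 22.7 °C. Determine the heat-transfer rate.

Q = 156 W

Treat each layer as a resistance in series:
  R_aluminium = (1/0.317 − 1/0.359)/(4πk) = 0.3691/(4π·180) = 1.632×10^-4 K/W
  R_mineral wool = (1/0.359 − 1/0.591)/(4πk) = 1.093/(4π·0.0466) = 1.867 K/W
ΣR = 1.632×10^-4 + 1.867 = 1.867 K/W
Q = ΔT/ΣR = (314 °C − 22.7 °C)/1.867 = 156 W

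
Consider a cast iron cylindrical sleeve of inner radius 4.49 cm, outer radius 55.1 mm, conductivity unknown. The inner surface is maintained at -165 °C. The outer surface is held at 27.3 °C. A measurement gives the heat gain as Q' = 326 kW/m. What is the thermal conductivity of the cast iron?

k = 55.2 W/m·K

ΣR = ΔT/Q' = |-165 − 27.3|/3.26×10^5 = 5.899×10^-4 m·K/W
ln(r₂/r₁)/(2πk) = 5.899×10^-4 ⇒ k = 0.2047/(2π·5.899×10^-4) = 55.2 W/m·K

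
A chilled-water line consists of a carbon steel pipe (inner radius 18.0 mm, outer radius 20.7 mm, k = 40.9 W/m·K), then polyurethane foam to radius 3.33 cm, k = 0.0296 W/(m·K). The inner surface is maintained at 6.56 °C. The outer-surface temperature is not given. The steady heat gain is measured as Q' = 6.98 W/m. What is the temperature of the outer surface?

T_out = 24.4 °C

Sum the resistances:
  R'_carbon steel = ln(0.0207/0.0180)/(2πk) = 0.1398/(2π·40.9) = 5.439×10^-4 m·K/W
  R'_polyurethane foam = ln(0.0333/0.0207)/(2πk) = 0.4754/(2π·0.0296) = 2.556 m·K/W
ΣR = 2.557 m·K/W
ΔT = Q'·ΣR = 6.98 × 2.557 = 17.85 K
Heat flows inward, so T_out = T_in + ΔT = 6.56 + 17.85 = 24.4 °C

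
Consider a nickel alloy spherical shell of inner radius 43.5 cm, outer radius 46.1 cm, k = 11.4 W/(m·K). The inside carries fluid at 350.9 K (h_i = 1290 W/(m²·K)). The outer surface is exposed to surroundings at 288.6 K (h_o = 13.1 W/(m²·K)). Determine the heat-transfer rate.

Q = 2.09 kW

Series thermal resistances, inner to outer:
  R_conv,in = 1/(4πr²h) = 1/(4π·0.435²·1290) = 3.260×10^-4 K/W
  R_nickel alloy = (1/0.435 − 1/0.461)/(4πk) = 0.1297/(4π·11.4) = 9.050×10^-4 K/W
  R_conv,out = 1/(4πr²h) = 1/(4π·0.461²·13.1) = 0.02858 K/W
ΣR = 3.260×10^-4 + 9.050×10^-4 + 0.02858 = 0.02981 K/W
Q = ΔT/ΣR = (350.9 K − 288.6 K)/0.02981 = 2090 W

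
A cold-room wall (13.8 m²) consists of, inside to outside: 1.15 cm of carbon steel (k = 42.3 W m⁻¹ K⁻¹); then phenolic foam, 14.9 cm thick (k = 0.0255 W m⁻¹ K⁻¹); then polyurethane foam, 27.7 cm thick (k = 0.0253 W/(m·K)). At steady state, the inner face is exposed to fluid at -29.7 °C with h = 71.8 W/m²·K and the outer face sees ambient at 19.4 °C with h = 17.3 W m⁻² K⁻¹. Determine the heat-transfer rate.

Q = 40.2 W

Treat each layer as a resistance in series:
  R_conv,in = 1/(hA) = 1/(71.8·13.8) = 0.001009 K/W
  R_carbon steel = L/(kA) = 0.0115/(42.3·13.8) = 1.970×10^-5 K/W
  R_phenolic foam = L/(kA) = 0.149/(0.0255·13.8) = 0.4234 K/W
  R_polyurethane foam = L/(kA) = 0.277/(0.0253·13.8) = 0.7934 K/W
  R_conv,out = 1/(hA) = 1/(17.3·13.8) = 0.004189 K/W
ΣR = 0.001009 + 1.970×10^-5 + 0.4234 + 0.7934 + 0.004189 = 1.222 K/W
Q = ΔT/ΣR = (-29.7 °C − 19.4 °C)/1.222 = -40.2 W
(Negative Q ⇒ heat flows inward; heat gain = 40.2 W.)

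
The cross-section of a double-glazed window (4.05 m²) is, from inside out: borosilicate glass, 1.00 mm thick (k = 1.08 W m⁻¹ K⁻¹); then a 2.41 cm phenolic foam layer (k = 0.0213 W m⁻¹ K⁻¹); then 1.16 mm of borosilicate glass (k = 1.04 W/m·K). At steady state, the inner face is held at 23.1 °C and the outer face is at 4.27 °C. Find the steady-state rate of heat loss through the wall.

Treat each layer as a resistance in series:
  R_borosilicate glass = L/(kA) = 0.00100/(1.08·4.05) = 2.286×10^-4 K/W
  R_phenolic foam = L/(kA) = 0.0241/(0.0213·4.05) = 0.2794 K/W
  R_borosilicate glass = L/(kA) = 0.00116/(1.04·4.05) = 2.754×10^-4 K/W
ΣR = 2.286×10^-4 + 0.2794 + 2.754×10^-4 = 0.2799 K/W
Q = ΔT/ΣR = (23.1 °C − 4.27 °C)/0.2799 = 67.3 W

Q = 67.3 W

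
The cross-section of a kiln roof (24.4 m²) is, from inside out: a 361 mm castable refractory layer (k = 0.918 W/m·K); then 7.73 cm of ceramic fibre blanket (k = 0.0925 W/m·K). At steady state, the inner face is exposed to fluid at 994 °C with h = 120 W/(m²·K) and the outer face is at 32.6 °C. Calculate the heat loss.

Treat each layer as a resistance in series:
  R_conv,in = 1/(hA) = 1/(120·24.4) = 3.415×10^-4 K/W
  R_castable refractory = L/(kA) = 0.361/(0.918·24.4) = 0.01612 K/W
  R_ceramic fibre blanket = L/(kA) = 0.0773/(0.0925·24.4) = 0.03425 K/W
ΣR = 3.415×10^-4 + 0.01612 + 0.03425 = 0.05071 K/W
Q = ΔT/ΣR = (994 °C − 32.6 °C)/0.05071 = 19000 W

Q = 19.0 kW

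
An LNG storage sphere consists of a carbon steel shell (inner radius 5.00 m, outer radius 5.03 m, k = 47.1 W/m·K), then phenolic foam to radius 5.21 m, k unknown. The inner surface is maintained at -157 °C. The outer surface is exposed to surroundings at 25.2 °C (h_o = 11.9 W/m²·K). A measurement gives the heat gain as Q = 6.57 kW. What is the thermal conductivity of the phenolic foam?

ΣR = ΔT/Q = |-157 − 25.2|/6570 = 0.02773 K/W
Known resistances:
  R_carbon steel = (1/5.00 − 1/5.03)/(4πk) = 0.001193/(4π·47.1) = 2.015×10^-6 K/W
  R_conv,out = 1/(4πr²h) = 1/(4π·5.21²·11.9) = 2.464×10^-4 K/W
R_phenolic foam = ΣR − ΣR_known = 0.02773 − 2.484×10^-4 = 0.02748 K/W
(1/r₁−1/r₂)/(4πk) = 0.02748 ⇒ k = 0.006869/(4π·0.02748) = 0.0199 W/m·K

k = 0.0199 W/m·K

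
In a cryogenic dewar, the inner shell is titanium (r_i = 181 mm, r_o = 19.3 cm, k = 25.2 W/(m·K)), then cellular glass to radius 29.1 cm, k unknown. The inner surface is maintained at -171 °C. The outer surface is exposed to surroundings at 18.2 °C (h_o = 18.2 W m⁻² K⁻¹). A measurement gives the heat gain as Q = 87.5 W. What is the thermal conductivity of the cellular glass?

ΣR = ΔT/Q = |-171 − 18.2|/87.5 = 2.162 K/W
Known resistances:
  R_titanium = (1/0.181 − 1/0.193)/(4πk) = 0.3435/(4π·25.2) = 0.001085 K/W
  R_conv,out = 1/(4πr²h) = 1/(4π·0.291²·18.2) = 0.05163 K/W
R_cellular glass = ΣR − ΣR_known = 2.162 − 0.05272 = 2.109 K/W
(1/r₁−1/r₂)/(4πk) = 2.109 ⇒ k = 1.745/(4π·2.109) = 0.0658 W/m·K

k = 0.0658 W/m·K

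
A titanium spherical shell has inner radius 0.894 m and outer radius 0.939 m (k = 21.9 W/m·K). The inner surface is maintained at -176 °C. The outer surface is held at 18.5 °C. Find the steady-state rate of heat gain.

Q = 4πk·ΔT/(1/r₁ − 1/r₂) = 4π × 21.9 × 194.5 / (1/0.894 − 1/0.939) = 9.99×10^5 W

Q = 9.99×10^5 W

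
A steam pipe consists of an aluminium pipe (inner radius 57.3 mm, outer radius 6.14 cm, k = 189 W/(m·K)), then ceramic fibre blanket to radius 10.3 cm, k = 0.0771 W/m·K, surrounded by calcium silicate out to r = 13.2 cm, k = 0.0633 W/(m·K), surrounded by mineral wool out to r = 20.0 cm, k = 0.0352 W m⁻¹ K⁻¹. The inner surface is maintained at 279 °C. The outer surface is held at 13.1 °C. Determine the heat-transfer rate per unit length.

Q' = 74.5 W/m

Resistance network (inner→outer):
  R'_aluminium = ln(0.0614/0.0573)/(2πk) = 0.06911/(2π·189) = 5.820×10^-5 m·K/W
  R'_ceramic fibre blanket = ln(0.103/0.0614)/(2πk) = 0.5173/(2π·0.0771) = 1.068 m·K/W
  R'_calcium silicate = ln(0.132/0.103)/(2πk) = 0.2481/(2π·0.0633) = 0.6237 m·K/W
  R'_mineral wool = ln(0.200/0.132)/(2πk) = 0.4155/(2π·0.0352) = 1.879 m·K/W
ΣR = 5.820×10^-5 + 1.068 + 0.6237 + 1.879 = 3.571 m·K/W
Q' = ΔT/ΣR = (279 °C − 13.1 °C)/3.571 = 74.5 W/m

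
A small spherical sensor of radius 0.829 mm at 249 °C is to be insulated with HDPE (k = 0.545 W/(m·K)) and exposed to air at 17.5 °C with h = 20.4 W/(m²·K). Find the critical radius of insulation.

r_cr = 5.34 cm

For a sphere, r_cr = 2k_ins/h = 2·0.545/20.4 = 0.0534 m = 5.34 cm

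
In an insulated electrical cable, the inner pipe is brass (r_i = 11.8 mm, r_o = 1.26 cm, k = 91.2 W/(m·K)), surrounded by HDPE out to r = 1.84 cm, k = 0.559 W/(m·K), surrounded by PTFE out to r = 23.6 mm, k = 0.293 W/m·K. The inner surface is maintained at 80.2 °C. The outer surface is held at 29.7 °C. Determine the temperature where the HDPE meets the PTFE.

T = 57.8 °C

Treat each layer as a resistance in series:
  R'_brass = ln(0.0126/0.0118)/(2πk) = 0.06560/(2π·91.2) = 1.145×10^-4 m·K/W
  R'_HDPE = ln(0.0184/0.0126)/(2πk) = 0.3787/(2π·0.559) = 0.1078 m·K/W
  R'_PTFE = ln(0.0236/0.0184)/(2πk) = 0.2489/(2π·0.293) = 0.1352 m·K/W
ΣR = 1.145×10^-4 + 0.1078 + 0.1352 = 0.2431 m·K/W
Q' = ΔT/ΣR = (80.2 °C − 29.7 °C)/0.2431 = 207.7 W/m
From the inner boundary to the HDPE/PTFE interface, ΣR_partial = 0.1079 m·K/W.
T_interface = T_in − Q'·ΣR_partial = 80.2 °C − (207.7)(0.1079) = 57.8 °C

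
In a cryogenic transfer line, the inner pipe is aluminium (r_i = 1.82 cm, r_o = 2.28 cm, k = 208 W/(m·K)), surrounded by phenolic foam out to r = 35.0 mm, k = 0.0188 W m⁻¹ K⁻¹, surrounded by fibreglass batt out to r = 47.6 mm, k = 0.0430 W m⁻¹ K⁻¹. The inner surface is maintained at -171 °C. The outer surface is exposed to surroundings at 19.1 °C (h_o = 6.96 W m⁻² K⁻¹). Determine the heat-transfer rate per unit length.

Treat each layer as a resistance in series:
  R'_aluminium = ln(0.0228/0.0182)/(2πk) = 0.2253/(2π·208) = 1.724×10^-4 m·K/W
  R'_phenolic foam = ln(0.0350/0.0228)/(2πk) = 0.4286/(2π·0.0188) = 3.628 m·K/W
  R'_fibreglass batt = ln(0.0476/0.0350)/(2πk) = 0.3075/(2π·0.0430) = 1.138 m·K/W
  R'_conv,out = 1/(2πr h) = 1/(2π·0.0476·6.96) = 0.4804 m·K/W
ΣR = 1.724×10^-4 + 3.628 + 1.138 + 0.4804 = 5.247 m·K/W
Q' = ΔT/ΣR = (-171 °C − 19.1 °C)/5.247 = -36.2 W/m
(Negative Q' ⇒ heat flows inward; heat gain = 36.2 W/m.)

Q' = 36.2 W/m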